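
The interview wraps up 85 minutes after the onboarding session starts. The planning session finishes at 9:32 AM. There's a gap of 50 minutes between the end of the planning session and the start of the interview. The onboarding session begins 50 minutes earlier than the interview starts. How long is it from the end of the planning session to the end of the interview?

The interview starts at 9:32 AM + 50 min = 10:22 AM.
The onboarding session starts at 10:22 AM − 50 min = 9:32 AM.
The interview ends at 9:32 AM + 85 min = 10:57 AM.
From 9:32 AM to 10:57 AM is 1 hour 25 minutes.

1 hour 25 minutes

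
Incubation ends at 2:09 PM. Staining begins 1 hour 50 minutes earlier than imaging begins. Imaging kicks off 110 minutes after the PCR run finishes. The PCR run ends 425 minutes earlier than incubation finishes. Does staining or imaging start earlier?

staining

The PCR run ends at 2:09 PM − 425 min = 7:04 AM.
Imaging starts at 7:04 AM + 110 min = 8:54 AM.
Staining starts at 8:54 AM − 110 min = 7:04 AM.
Staining starts at 7:04 AM and imaging starts at 8:54 AM, so staining is first.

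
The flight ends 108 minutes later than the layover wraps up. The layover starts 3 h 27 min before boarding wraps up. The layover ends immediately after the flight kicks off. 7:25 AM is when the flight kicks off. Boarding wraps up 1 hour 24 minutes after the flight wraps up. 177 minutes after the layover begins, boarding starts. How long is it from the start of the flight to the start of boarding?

162 minutes

The layover ends at 7:25 AM.
The flight ends at 7:25 AM + 108 min = 9:13 AM.
Boarding ends at 9:13 AM + 84 min = 10:37 AM.
The layover starts at 10:37 AM − 207 min = 7:10 AM.
Boarding starts at 7:10 AM + 177 min = 10:07 AM.
From 7:25 AM to 10:07 AM is 162 minutes.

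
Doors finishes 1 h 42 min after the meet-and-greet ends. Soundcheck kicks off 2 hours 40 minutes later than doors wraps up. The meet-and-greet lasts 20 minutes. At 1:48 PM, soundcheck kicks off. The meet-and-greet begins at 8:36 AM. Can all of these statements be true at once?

The meet-and-greet ends at 8:36 AM + 20 min = 8:56 AM.
Doors ends at 8:56 AM + 102 min = 10:38 AM.
Soundcheck starts at 10:38 AM + 160 min = 1:18 PM.
But soundcheck is also said to start at 1:48 PM — a 30-minute conflict.

No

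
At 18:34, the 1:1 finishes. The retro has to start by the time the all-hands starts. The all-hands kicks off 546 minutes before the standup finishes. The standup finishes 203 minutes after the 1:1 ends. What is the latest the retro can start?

The standup ends at 18:34 + 203 min = 21:57.
The all-hands starts at 21:57 − 546 min = 12:51.
The retro is bounded by the all-hands, so the latest it can start is 12:51.

12:51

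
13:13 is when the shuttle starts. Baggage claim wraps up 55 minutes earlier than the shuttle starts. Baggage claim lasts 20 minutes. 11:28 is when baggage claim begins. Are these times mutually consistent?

Baggage claim ends at 13:13 − 55 min = 12:18.
Baggage claim starts at 12:18 − 20 min = 11:58.
But baggage claim is also said to start at 11:28 — a 30-minute conflict.

No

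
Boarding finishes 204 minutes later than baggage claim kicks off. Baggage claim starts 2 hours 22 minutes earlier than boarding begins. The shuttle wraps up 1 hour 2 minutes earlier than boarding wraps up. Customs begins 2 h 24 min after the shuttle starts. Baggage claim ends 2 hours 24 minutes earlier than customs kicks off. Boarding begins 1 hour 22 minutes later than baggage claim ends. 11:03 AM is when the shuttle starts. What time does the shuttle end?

Customs starts at 11:03 AM + 144 min = 1:27 PM.
Baggage claim ends at 1:27 PM − 144 min = 11:03 AM.
Boarding starts at 11:03 AM + 82 min = 12:25 PM.
Baggage claim starts at 12:25 PM − 142 min = 10:03 AM.
Boarding ends at 10:03 AM + 204 min = 1:27 PM.
The shuttle ends at 1:27 PM − 62 min = 12:25 PM.

12:25 PM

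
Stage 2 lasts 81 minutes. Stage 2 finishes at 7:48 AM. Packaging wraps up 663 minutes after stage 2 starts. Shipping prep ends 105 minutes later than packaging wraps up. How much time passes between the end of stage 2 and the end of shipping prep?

Stage 2 starts at 7:48 AM − 81 min = 6:27 AM.
Packaging ends at 6:27 AM + 663 min = 5:30 PM.
Shipping prep ends at 5:30 PM + 105 min = 7:15 PM.
From 7:48 AM to 7:15 PM is 11 hours 27 minutes.

11 hours 27 minutes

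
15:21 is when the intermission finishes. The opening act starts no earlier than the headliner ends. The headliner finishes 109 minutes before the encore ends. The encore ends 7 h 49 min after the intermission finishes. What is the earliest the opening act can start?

The encore ends at 15:21 + 469 min = 23:10.
The headliner ends at 23:10 − 109 min = 21:21.
The opening act is bounded by the headliner, so the earliest it can start is 21:21.

21:21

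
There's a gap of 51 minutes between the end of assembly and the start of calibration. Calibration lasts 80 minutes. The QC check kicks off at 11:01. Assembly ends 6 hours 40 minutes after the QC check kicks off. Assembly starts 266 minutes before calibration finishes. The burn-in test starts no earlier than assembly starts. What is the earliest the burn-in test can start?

15:26

Assembly ends at 11:01 + 400 min = 17:41.
Calibration starts at 17:41 + 51 min = 18:32.
Calibration ends at 18:32 + 80 min = 19:52.
Assembly starts at 19:52 − 266 min = 15:26.
The burn-in test is bounded by assembly, so the earliest it can start is 15:26.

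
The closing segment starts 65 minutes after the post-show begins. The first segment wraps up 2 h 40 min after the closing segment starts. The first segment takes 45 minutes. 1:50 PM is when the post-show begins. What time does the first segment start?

The closing segment starts at 1:50 PM + 65 min = 2:55 PM.
The first segment ends at 2:55 PM + 160 min = 5:35 PM.
The first segment starts at 5:35 PM − 45 min = 4:50 PM.

4:50 PM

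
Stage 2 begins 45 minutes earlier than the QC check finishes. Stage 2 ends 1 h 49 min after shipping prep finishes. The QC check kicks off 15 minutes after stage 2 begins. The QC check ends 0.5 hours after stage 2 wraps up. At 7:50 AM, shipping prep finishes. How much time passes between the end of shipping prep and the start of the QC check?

109 minutes

Stage 2 ends at 7:50 AM + 109 min = 9:39 AM.
The QC check ends at 9:39 AM + 30 min = 10:09 AM.
Stage 2 starts at 10:09 AM − 45 min = 9:24 AM.
The QC check starts at 9:24 AM + 15 min = 9:39 AM.
From 7:50 AM to 9:39 AM is 109 minutes.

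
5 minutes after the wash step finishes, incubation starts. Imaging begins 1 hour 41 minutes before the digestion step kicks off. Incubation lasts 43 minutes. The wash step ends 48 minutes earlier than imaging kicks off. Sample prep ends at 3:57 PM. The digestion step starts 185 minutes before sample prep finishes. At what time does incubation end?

11:11 AM

The digestion step starts at 3:57 PM − 185 min = 12:52 PM.
Imaging starts at 12:52 PM − 101 min = 11:11 AM.
The wash step ends at 11:11 AM − 48 min = 10:23 AM.
Incubation starts at 10:23 AM + 5 min = 10:28 AM.
Incubation ends at 10:28 AM + 43 min = 11:11 AM.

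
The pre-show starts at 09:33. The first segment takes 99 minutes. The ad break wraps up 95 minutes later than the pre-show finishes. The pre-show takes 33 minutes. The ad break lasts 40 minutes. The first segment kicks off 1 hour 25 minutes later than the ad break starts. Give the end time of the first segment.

The pre-show ends at 09:33 + 33 min = 10:06.
The ad break ends at 10:06 + 95 min = 11:41.
The ad break starts at 11:41 − 40 min = 11:01.
The first segment starts at 11:01 + 85 min = 12:26.
The first segment ends at 12:26 + 99 min = 14:05.

14:05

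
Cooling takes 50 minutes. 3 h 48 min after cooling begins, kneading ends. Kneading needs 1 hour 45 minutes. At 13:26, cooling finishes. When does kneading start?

14:39

Cooling starts at 13:26 − 50 min = 12:36.
Kneading ends at 12:36 + 228 min = 16:24.
Kneading starts at 16:24 − 105 min = 14:39.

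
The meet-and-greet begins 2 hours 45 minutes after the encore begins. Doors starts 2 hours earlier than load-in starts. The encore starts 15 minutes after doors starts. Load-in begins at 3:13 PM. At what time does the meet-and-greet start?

Doors starts at 3:13 PM − 120 min = 1:13 PM.
The encore starts at 1:13 PM + 15 min = 1:28 PM.
The meet-and-greet starts at 1:28 PM + 165 min = 4:13 PM.

4:13 PM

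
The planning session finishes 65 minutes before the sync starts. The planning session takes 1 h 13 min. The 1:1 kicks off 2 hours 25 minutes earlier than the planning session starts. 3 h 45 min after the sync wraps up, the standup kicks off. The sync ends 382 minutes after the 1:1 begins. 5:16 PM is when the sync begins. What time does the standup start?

The planning session ends at 5:16 PM − 65 min = 4:11 PM.
The planning session starts at 4:11 PM − 73 min = 2:58 PM.
The 1:1 starts at 2:58 PM − 145 min = 12:33 PM.
The sync ends at 12:33 PM + 382 min = 6:55 PM.
The standup starts at 6:55 PM + 225 min = 10:40 PM.

10:40 PM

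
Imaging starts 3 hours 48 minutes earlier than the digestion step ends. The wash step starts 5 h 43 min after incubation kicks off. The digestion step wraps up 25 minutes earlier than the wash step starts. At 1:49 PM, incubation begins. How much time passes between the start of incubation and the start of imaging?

The wash step starts at 1:49 PM + 343 min = 7:32 PM.
The digestion step ends at 7:32 PM − 25 min = 7:07 PM.
Imaging starts at 7:07 PM − 228 min = 3:19 PM.
From 1:49 PM to 3:19 PM is 90 minutes.

90 minutes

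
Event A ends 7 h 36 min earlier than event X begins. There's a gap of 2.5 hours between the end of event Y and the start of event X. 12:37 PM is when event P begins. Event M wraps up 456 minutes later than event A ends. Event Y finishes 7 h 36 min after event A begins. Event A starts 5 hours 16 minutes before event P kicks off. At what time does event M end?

5:27 PM

Event A starts at 12:37 PM − 316 min = 7:21 AM.
Event Y ends at 7:21 AM + 456 min = 2:57 PM.
Event X starts at 2:57 PM + 150 min = 5:27 PM.
Event A ends at 5:27 PM − 456 min = 9:51 AM.
Event M ends at 9:51 AM + 456 min = 5:27 PM.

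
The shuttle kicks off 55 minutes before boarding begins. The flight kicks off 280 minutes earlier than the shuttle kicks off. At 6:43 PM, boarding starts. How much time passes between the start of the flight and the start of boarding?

The shuttle starts at 6:43 PM − 55 min = 5:48 PM.
The flight starts at 5:48 PM − 280 min = 1:08 PM.
From 1:08 PM to 6:43 PM is 5 h 35 min.

5 h 35 min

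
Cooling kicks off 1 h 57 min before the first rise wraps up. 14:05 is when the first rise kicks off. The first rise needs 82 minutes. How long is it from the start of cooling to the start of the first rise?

35 minutes

The first rise ends at 14:05 + 82 min = 15:27.
Cooling starts at 15:27 − 117 min = 13:30.
From 13:30 to 14:05 is 35 minutes.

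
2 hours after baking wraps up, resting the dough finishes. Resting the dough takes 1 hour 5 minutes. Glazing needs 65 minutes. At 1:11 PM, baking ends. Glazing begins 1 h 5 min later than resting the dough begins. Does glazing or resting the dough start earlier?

resting the dough

Resting the dough ends at 1:11 PM + 120 min = 3:11 PM.
Resting the dough starts at 3:11 PM − 65 min = 2:06 PM.
Glazing starts at 2:06 PM + 65 min = 3:11 PM.
Glazing starts at 3:11 PM and resting the dough starts at 2:06 PM, so resting the dough is first.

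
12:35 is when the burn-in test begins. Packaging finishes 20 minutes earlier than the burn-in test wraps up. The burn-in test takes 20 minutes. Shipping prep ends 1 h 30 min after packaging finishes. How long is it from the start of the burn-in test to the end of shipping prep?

an hour and a half

The burn-in test ends at 12:35 + 20 min = 12:55.
Packaging ends at 12:55 − 20 min = 12:35.
Shipping prep ends at 12:35 + 90 min = 14:05.
From 12:35 to 14:05 is an hour and a half.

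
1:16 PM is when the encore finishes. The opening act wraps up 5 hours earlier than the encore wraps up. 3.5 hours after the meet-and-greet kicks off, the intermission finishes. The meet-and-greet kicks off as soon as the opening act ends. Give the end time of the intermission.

The opening act ends at 1:16 PM − 300 min = 8:16 AM.
So the meet-and-greet starts at 8:16 AM.
The intermission ends at 8:16 AM + 210 min = 11:46 AM.

11:46 AM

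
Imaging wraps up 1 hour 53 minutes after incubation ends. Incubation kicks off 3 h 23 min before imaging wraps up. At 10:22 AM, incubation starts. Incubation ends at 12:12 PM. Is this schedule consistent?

No

Imaging ends at 12:12 PM + 113 min = 2:05 PM.
Incubation starts at 2:05 PM − 203 min = 10:42 AM.
But incubation is also said to start at 10:22 AM — a 20-minute conflict.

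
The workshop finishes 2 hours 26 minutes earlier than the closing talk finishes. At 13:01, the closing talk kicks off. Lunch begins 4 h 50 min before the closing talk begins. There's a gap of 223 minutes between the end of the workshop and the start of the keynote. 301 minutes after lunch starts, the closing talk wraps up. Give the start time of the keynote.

Lunch starts at 13:01 − 290 min = 08:11.
The closing talk ends at 08:11 + 301 min = 13:12.
The workshop ends at 13:12 − 146 min = 10:46.
The keynote starts at 10:46 + 223 min = 14:29.

14:29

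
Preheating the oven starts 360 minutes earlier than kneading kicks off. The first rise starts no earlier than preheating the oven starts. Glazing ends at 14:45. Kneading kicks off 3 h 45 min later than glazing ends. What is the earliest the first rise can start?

Kneading starts at 14:45 + 225 min = 18:30.
Preheating the oven starts at 18:30 − 360 min = 12:30.
The first rise is bounded by preheating the oven, so the earliest it can start is 12:30.

12:30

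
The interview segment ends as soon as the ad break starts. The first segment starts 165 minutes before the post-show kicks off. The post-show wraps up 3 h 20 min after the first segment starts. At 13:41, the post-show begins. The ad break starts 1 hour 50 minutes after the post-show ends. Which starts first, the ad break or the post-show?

the post-show

The first segment starts at 13:41 − 165 min = 10:56.
The post-show ends at 10:56 + 200 min = 14:16.
The ad break starts at 14:16 + 110 min = 16:06.
The ad break starts at 16:06 and the post-show starts at 13:41, so the post-show is first.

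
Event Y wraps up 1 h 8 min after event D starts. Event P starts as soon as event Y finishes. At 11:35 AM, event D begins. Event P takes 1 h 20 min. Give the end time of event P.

Event Y ends at 11:35 AM + 68 min = 12:43 PM.
So event P starts at 12:43 PM.
Event P ends at 12:43 PM + 80 min = 2:03 PM.

2:03 PM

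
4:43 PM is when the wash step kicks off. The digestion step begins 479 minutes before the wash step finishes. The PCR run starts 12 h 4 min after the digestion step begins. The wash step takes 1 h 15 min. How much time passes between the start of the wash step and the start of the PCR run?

The wash step ends at 4:43 PM + 75 min = 5:58 PM.
The digestion step starts at 5:58 PM − 479 min = 9:59 AM.
The PCR run starts at 9:59 AM + 724 min = 10:03 PM.
From 4:43 PM to 10:03 PM is 5 hours 20 minutes.

5 hours 20 minutes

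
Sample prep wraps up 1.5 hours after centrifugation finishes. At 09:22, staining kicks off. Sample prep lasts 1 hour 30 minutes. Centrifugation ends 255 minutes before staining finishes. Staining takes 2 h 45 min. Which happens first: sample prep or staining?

Staining ends at 09:22 + 165 min = 12:07.
Centrifugation ends at 12:07 − 255 min = 07:52.
Sample prep ends at 07:52 + 90 min = 09:22.
Sample prep starts at 09:22 − 90 min = 07:52.
Sample prep starts at 07:52 and staining starts at 09:22, so sample prep is first.

sample prep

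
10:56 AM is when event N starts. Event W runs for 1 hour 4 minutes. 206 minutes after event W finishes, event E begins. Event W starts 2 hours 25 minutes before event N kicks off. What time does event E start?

Event W starts at 10:56 AM − 145 min = 8:31 AM.
Event W ends at 8:31 AM + 64 min = 9:35 AM.
Event E starts at 9:35 AM + 206 min = 1:01 PM.

1:01 PM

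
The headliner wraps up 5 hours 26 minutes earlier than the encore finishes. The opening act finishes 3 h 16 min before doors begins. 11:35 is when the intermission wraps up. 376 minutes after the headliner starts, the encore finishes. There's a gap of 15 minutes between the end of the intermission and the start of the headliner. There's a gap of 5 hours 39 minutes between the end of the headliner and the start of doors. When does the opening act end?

The headliner starts at 11:35 + 15 min = 11:50.
The encore ends at 11:50 + 376 min = 18:06.
The headliner ends at 18:06 − 326 min = 12:40.
Doors starts at 12:40 + 339 min = 18:19.
The opening act ends at 18:19 − 196 min = 15:03.

15:03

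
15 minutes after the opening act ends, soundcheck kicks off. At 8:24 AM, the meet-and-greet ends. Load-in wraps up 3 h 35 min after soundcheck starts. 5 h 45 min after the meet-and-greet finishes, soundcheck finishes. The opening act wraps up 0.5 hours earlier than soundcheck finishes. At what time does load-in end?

5:29 PM

Soundcheck ends at 8:24 AM + 345 min = 2:09 PM.
The opening act ends at 2:09 PM − 30 min = 1:39 PM.
Soundcheck starts at 1:39 PM + 15 min = 1:54 PM.
Load-in ends at 1:54 PM + 215 min = 5:29 PM.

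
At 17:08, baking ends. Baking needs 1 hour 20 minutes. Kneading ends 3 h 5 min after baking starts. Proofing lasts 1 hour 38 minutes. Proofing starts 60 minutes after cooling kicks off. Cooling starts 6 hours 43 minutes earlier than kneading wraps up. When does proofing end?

14:48

Baking starts at 17:08 − 80 min = 15:48.
Kneading ends at 15:48 + 185 min = 18:53.
Cooling starts at 18:53 − 403 min = 12:10.
Proofing starts at 12:10 + 60 min = 13:10.
Proofing ends at 13:10 + 98 min = 14:48.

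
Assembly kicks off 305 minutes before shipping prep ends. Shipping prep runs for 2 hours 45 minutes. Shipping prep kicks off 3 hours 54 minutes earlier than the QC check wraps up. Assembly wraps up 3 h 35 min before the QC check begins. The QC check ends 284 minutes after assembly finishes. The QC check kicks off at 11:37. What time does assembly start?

Assembly ends at 11:37 − 215 min = 08:02.
The QC check ends at 08:02 + 284 min = 12:46.
Shipping prep starts at 12:46 − 234 min = 08:52.
Shipping prep ends at 08:52 + 165 min = 11:37.
Assembly starts at 11:37 − 305 min = 06:32.

06:32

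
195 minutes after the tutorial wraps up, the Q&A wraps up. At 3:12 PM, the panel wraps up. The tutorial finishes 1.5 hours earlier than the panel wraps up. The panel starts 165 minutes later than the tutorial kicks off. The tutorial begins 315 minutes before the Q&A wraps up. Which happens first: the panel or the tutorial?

The tutorial ends at 3:12 PM − 90 min = 1:42 PM.
The Q&A ends at 1:42 PM + 195 min = 4:57 PM.
The tutorial starts at 4:57 PM − 315 min = 11:42 AM.
The panel starts at 11:42 AM + 165 min = 2:27 PM.
The panel starts at 2:27 PM and the tutorial starts at 11:42 AM, so the tutorial is first.

the tutorial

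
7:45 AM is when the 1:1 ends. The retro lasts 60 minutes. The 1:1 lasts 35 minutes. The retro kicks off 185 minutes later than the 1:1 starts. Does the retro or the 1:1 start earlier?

The 1:1 starts at 7:45 AM − 35 min = 7:10 AM.
The retro starts at 7:10 AM + 185 min = 10:15 AM.
The retro starts at 10:15 AM and the 1:1 starts at 7:10 AM, so the 1:1 is first.

the 1:1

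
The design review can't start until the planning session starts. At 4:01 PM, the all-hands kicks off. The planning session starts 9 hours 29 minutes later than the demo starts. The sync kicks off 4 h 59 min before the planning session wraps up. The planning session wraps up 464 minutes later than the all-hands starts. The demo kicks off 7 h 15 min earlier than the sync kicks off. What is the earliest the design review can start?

The planning session ends at 4:01 PM + 464 min = 11:45 PM.
The sync starts at 11:45 PM − 299 min = 6:46 PM.
The demo starts at 6:46 PM − 435 min = 11:31 AM.
The planning session starts at 11:31 AM + 569 min = 9:00 PM.
The design review is bounded by the planning session, so the earliest it can start is 9:00 PM.

9:00 PM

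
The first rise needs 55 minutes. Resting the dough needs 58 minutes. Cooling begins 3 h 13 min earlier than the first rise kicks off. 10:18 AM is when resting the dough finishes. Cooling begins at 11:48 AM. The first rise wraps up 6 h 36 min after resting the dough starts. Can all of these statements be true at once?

Resting the dough starts at 10:18 AM − 58 min = 9:20 AM.
The first rise ends at 9:20 AM + 396 min = 3:56 PM.
The first rise starts at 3:56 PM − 55 min = 3:01 PM.
Cooling starts at 3:01 PM − 193 min = 11:48 AM.
That matches the stated 11:48 AM, so the schedule is consistent.

Yes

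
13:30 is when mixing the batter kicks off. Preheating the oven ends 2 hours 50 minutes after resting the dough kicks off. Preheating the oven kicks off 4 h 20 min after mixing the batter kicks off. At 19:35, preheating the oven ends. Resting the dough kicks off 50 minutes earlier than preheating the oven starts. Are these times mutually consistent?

No

Preheating the oven starts at 13:30 + 260 min = 17:50.
Resting the dough starts at 17:50 − 50 min = 17:00.
Preheating the oven ends at 17:00 + 170 min = 19:50.
But preheating the oven is also said to end at 19:35 — a 15-minute conflict.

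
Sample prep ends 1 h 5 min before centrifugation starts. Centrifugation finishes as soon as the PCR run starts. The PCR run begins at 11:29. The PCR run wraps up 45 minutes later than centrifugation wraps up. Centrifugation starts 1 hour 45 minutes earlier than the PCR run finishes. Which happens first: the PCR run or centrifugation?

centrifugation

Centrifugation ends at 11:29.
The PCR run ends at 11:29 + 45 min = 12:14.
Centrifugation starts at 12:14 − 105 min = 10:29.
The PCR run starts at 11:29 and centrifugation starts at 10:29, so centrifugation is first.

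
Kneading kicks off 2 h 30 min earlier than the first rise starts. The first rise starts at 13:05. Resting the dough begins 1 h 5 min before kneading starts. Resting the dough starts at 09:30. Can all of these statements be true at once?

Yes

Kneading starts at 13:05 − 150 min = 10:35.
Resting the dough starts at 10:35 − 65 min = 09:30.
That matches the stated 09:30, so the schedule is consistent.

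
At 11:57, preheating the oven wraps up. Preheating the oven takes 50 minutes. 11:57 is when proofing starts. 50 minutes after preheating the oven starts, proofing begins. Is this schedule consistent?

Yes

Preheating the oven starts at 11:57 − 50 min = 11:07.
Proofing starts at 11:07 + 50 min = 11:57.
That matches the stated 11:57, so the schedule is consistent.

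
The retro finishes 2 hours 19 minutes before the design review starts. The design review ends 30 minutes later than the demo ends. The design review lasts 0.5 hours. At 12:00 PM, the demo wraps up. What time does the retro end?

The design review ends at 12:00 PM + 30 min = 12:30 PM.
The design review starts at 12:30 PM − 30 min = 12:00 PM.
The retro ends at 12:00 PM − 139 min = 9:41 AM.

9:41 AM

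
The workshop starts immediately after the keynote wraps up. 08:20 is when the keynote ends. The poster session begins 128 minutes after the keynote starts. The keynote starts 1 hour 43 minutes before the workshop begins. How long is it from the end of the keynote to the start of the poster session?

25 minutes

The workshop starts at 08:20.
The keynote starts at 08:20 − 103 min = 06:37.
The poster session starts at 06:37 + 128 min = 08:45.
From 08:20 to 08:45 is 25 minutes.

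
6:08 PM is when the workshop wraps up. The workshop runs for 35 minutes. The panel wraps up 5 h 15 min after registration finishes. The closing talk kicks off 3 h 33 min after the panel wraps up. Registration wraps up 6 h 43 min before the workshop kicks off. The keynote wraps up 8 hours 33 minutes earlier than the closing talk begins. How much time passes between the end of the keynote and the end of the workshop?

7 h 3 min

The workshop starts at 6:08 PM − 35 min = 5:33 PM.
Registration ends at 5:33 PM − 403 min = 10:50 AM.
The panel ends at 10:50 AM + 315 min = 4:05 PM.
The closing talk starts at 4:05 PM + 213 min = 7:38 PM.
The keynote ends at 7:38 PM − 513 min = 11:05 AM.
From 11:05 AM to 6:08 PM is 7 h 3 min.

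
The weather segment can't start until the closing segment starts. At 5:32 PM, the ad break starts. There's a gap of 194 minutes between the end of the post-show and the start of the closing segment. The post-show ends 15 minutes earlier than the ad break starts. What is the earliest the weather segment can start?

8:31 PM

The post-show ends at 5:32 PM − 15 min = 5:17 PM.
The closing segment starts at 5:17 PM + 194 min = 8:31 PM.
The weather segment is bounded by the closing segment, so the earliest it can start is 8:31 PM.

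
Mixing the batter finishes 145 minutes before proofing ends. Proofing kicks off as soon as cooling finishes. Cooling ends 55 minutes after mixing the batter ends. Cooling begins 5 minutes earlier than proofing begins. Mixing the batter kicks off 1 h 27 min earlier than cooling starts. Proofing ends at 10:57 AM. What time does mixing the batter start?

Mixing the batter ends at 10:57 AM − 145 min = 8:32 AM.
Cooling ends at 8:32 AM + 55 min = 9:27 AM.
So proofing starts at 9:27 AM.
Cooling starts at 9:27 AM − 5 min = 9:22 AM.
Mixing the batter starts at 9:22 AM − 87 min = 7:55 AM.

7:55 AM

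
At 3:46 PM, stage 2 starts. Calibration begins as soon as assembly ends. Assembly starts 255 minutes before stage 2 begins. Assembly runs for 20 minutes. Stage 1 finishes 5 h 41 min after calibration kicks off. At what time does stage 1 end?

5:32 PM

Assembly starts at 3:46 PM − 255 min = 11:31 AM.
Assembly ends at 11:31 AM + 20 min = 11:51 AM.
So calibration starts at 11:51 AM.
Stage 1 ends at 11:51 AM + 341 min = 5:32 PM.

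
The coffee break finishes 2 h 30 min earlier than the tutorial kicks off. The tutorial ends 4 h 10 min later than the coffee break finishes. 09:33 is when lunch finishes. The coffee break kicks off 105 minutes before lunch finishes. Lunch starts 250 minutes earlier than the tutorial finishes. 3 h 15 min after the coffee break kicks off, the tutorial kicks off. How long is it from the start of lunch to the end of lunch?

60 minutes

The coffee break starts at 09:33 − 105 min = 07:48.
The tutorial starts at 07:48 + 195 min = 11:03.
The coffee break ends at 11:03 − 150 min = 08:33.
The tutorial ends at 08:33 + 250 min = 12:43.
Lunch starts at 12:43 − 250 min = 08:33.
From 08:33 to 09:33 is 60 minutes.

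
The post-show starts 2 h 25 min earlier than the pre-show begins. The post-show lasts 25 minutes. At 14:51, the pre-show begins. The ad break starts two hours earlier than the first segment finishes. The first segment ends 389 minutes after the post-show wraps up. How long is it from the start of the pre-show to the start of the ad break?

149 minutes

The post-show starts at 14:51 − 145 min = 12:26.
The post-show ends at 12:26 + 25 min = 12:51.
The first segment ends at 12:51 + 389 min = 19:20.
The ad break starts at 19:20 − 120 min = 17:20.
From 14:51 to 17:20 is 149 minutes.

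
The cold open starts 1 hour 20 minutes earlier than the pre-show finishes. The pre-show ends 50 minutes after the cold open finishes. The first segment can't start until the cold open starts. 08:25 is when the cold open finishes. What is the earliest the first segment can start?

The pre-show ends at 08:25 + 50 min = 09:15.
The cold open starts at 09:15 − 80 min = 07:55.
The first segment is bounded by the cold open, so the earliest it can start is 07:55.

07:55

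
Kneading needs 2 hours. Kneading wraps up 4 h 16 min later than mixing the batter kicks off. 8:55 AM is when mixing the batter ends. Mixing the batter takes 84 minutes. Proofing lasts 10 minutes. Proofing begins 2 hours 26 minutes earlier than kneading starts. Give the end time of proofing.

7:31 AM

Mixing the batter starts at 8:55 AM − 84 min = 7:31 AM.
Kneading ends at 7:31 AM + 256 min = 11:47 AM.
Kneading starts at 11:47 AM − 120 min = 9:47 AM.
Proofing starts at 9:47 AM − 146 min = 7:21 AM.
Proofing ends at 7:21 AM + 10 min = 7:31 AM.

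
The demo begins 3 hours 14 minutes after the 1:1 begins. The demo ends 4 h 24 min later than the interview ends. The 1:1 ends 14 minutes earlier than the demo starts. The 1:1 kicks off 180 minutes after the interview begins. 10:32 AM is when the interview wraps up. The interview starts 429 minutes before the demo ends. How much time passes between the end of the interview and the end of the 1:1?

The demo ends at 10:32 AM + 264 min = 2:56 PM.
The interview starts at 2:56 PM − 429 min = 7:47 AM.
The 1:1 starts at 7:47 AM + 180 min = 10:47 AM.
The demo starts at 10:47 AM + 194 min = 2:01 PM.
The 1:1 ends at 2:01 PM − 14 min = 1:47 PM.
From 10:32 AM to 1:47 PM is 3 hours 15 minutes.

3 hours 15 minutes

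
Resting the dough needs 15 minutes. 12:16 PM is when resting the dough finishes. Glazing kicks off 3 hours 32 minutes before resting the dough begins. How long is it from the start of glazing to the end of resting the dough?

Resting the dough starts at 12:16 PM − 15 min = 12:01 PM.
Glazing starts at 12:01 PM − 212 min = 8:29 AM.
From 8:29 AM to 12:16 PM is 3 h 47 min.

3 h 47 min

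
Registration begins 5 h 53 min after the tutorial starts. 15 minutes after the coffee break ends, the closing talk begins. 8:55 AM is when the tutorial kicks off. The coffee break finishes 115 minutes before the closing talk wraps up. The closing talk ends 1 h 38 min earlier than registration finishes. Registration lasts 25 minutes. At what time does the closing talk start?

Registration starts at 8:55 AM + 353 min = 2:48 PM.
Registration ends at 2:48 PM + 25 min = 3:13 PM.
The closing talk ends at 3:13 PM − 98 min = 1:35 PM.
The coffee break ends at 1:35 PM − 115 min = 11:40 AM.
The closing talk starts at 11:40 AM + 15 min = 11:55 AM.

11:55 AM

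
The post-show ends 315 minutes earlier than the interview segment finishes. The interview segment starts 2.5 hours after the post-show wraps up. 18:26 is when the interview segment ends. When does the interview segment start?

The post-show ends at 18:26 − 315 min = 13:11.
The interview segment starts at 13:11 + 150 min = 15:41.

15:41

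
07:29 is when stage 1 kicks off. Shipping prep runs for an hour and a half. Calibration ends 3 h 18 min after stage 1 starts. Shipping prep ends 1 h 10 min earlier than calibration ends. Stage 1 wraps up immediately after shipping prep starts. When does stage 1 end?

08:07

Calibration ends at 07:29 + 198 min = 10:47.
Shipping prep ends at 10:47 − 70 min = 09:37.
Shipping prep starts at 09:37 − 90 min = 08:07.
So stage 1 ends at 08:07.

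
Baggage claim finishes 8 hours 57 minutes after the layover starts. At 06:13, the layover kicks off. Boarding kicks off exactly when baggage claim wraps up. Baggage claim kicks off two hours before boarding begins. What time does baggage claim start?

Baggage claim ends at 06:13 + 537 min = 15:10.
So boarding starts at 15:10.
Baggage claim starts at 15:10 − 120 min = 13:10.

13:10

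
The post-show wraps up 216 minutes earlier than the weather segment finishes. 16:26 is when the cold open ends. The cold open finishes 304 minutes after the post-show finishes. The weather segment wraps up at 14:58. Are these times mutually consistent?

Yes

The post-show ends at 14:58 − 216 min = 11:22.
The cold open ends at 11:22 + 304 min = 16:26.
That matches the stated 16:26, so the schedule is consistent.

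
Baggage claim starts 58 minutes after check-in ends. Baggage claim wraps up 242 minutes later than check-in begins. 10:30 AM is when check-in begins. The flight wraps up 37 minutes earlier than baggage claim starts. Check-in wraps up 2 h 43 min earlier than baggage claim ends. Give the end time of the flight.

12:10 PM

Baggage claim ends at 10:30 AM + 242 min = 2:32 PM.
Check-in ends at 2:32 PM − 163 min = 11:49 AM.
Baggage claim starts at 11:49 AM + 58 min = 12:47 PM.
The flight ends at 12:47 PM − 37 min = 12:10 PM.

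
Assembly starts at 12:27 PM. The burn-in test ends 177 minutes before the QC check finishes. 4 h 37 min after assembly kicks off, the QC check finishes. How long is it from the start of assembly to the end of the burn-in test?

The QC check ends at 12:27 PM + 277 min = 5:04 PM.
The burn-in test ends at 5:04 PM − 177 min = 2:07 PM.
From 12:27 PM to 2:07 PM is 1 h 40 min.

1 h 40 min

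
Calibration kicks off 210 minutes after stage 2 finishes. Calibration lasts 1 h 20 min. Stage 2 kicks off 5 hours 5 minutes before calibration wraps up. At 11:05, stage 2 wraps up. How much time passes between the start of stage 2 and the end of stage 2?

Calibration starts at 11:05 + 210 min = 14:35.
Calibration ends at 14:35 + 80 min = 15:55.
Stage 2 starts at 15:55 − 305 min = 10:50.
From 10:50 to 11:05 is 15 minutes.

15 minutes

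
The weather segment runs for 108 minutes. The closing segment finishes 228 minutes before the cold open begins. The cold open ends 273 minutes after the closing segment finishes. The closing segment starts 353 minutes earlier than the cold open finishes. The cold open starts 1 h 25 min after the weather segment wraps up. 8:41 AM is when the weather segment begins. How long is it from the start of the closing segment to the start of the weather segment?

115 minutes

The weather segment ends at 8:41 AM + 108 min = 10:29 AM.
The cold open starts at 10:29 AM + 85 min = 11:54 AM.
The closing segment ends at 11:54 AM − 228 min = 8:06 AM.
The cold open ends at 8:06 AM + 273 min = 12:39 PM.
The closing segment starts at 12:39 PM − 353 min = 6:46 AM.
From 6:46 AM to 8:41 AM is 115 minutes.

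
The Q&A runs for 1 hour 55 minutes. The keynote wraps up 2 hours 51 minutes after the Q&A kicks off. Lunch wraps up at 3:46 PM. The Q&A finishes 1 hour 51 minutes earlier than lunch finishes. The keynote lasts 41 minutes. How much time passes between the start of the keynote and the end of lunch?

96 minutes

The Q&A ends at 3:46 PM − 111 min = 1:55 PM.
The Q&A starts at 1:55 PM − 115 min = 12:00 PM.
The keynote ends at 12:00 PM + 171 min = 2:51 PM.
The keynote starts at 2:51 PM − 41 min = 2:10 PM.
From 2:10 PM to 3:46 PM is 96 minutes.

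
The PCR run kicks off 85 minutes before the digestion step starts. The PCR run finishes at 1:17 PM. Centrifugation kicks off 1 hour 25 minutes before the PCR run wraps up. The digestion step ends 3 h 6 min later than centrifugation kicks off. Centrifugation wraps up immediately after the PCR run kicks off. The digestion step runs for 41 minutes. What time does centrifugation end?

Centrifugation starts at 1:17 PM − 85 min = 11:52 AM.
The digestion step ends at 11:52 AM + 186 min = 2:58 PM.
The digestion step starts at 2:58 PM − 41 min = 2:17 PM.
The PCR run starts at 2:17 PM − 85 min = 12:52 PM.
So centrifugation ends at 12:52 PM.

12:52 PM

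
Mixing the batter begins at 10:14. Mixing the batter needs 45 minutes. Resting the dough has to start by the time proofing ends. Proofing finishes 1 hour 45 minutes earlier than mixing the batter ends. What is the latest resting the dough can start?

Mixing the batter ends at 10:14 + 45 min = 10:59.
Proofing ends at 10:59 − 105 min = 09:14.
Resting the dough is bounded by proofing, so the latest it can start is 09:14.

09:14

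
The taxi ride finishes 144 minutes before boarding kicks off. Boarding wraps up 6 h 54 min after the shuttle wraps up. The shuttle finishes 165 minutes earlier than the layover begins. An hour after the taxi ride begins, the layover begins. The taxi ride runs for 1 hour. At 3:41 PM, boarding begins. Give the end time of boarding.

5:26 PM

The taxi ride ends at 3:41 PM − 144 min = 1:17 PM.
The taxi ride starts at 1:17 PM − 60 min = 12:17 PM.
The layover starts at 12:17 PM + 60 min = 1:17 PM.
The shuttle ends at 1:17 PM − 165 min = 10:32 AM.
Boarding ends at 10:32 AM + 414 min = 5:26 PM.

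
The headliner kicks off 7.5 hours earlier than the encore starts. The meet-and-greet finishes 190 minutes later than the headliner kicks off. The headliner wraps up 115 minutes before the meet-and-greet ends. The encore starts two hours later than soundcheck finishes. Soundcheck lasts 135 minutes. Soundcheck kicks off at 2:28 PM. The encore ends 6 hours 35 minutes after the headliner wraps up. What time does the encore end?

Soundcheck ends at 2:28 PM + 135 min = 4:43 PM.
The encore starts at 4:43 PM + 120 min = 6:43 PM.
The headliner starts at 6:43 PM − 450 min = 11:13 AM.
The meet-and-greet ends at 11:13 AM + 190 min = 2:23 PM.
The headliner ends at 2:23 PM − 115 min = 12:28 PM.
The encore ends at 12:28 PM + 395 min = 7:03 PM.

7:03 PM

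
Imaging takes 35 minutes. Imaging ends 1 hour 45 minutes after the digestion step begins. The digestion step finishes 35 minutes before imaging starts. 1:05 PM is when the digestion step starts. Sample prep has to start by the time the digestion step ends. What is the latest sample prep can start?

1:40 PM

Imaging ends at 1:05 PM + 105 min = 2:50 PM.
Imaging starts at 2:50 PM − 35 min = 2:15 PM.
The digestion step ends at 2:15 PM − 35 min = 1:40 PM.
Sample prep is bounded by the digestion step, so the latest it can start is 1:40 PM.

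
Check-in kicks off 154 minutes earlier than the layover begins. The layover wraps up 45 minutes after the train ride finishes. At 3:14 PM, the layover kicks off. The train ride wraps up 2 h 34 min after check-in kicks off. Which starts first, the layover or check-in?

check-in

Check-in starts at 3:14 PM − 154 min = 12:40 PM.
The layover starts at 3:14 PM and check-in starts at 12:40 PM, so check-in is first.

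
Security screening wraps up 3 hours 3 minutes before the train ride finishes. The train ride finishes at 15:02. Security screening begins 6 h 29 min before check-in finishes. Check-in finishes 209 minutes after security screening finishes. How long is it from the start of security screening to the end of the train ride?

6 hours 3 minutes

Security screening ends at 15:02 − 183 min = 11:59.
Check-in ends at 11:59 + 209 min = 15:28.
Security screening starts at 15:28 − 389 min = 08:59.
From 08:59 to 15:02 is 6 hours 3 minutes.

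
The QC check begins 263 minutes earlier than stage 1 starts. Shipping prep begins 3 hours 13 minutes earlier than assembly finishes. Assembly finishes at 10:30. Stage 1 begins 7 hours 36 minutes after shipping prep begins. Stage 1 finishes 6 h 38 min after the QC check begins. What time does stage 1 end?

Shipping prep starts at 10:30 − 193 min = 07:17.
Stage 1 starts at 07:17 + 456 min = 14:53.
The QC check starts at 14:53 − 263 min = 10:30.
Stage 1 ends at 10:30 + 398 min = 17:08.

17:08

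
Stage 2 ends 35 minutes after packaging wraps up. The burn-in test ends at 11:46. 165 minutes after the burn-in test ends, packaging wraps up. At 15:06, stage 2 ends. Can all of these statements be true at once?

Packaging ends at 11:46 + 165 min = 14:31.
Stage 2 ends at 14:31 + 35 min = 15:06.
That matches the stated 15:06, so the schedule is consistent.

Yes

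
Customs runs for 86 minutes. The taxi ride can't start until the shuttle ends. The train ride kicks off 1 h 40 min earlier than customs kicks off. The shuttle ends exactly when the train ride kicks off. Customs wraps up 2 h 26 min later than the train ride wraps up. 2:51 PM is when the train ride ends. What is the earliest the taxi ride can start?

2:11 PM

Customs ends at 2:51 PM + 146 min = 5:17 PM.
Customs starts at 5:17 PM − 86 min = 3:51 PM.
The train ride starts at 3:51 PM − 100 min = 2:11 PM.
So the shuttle ends at 2:11 PM.
The taxi ride is bounded by the shuttle, so the earliest it can start is 2:11 PM.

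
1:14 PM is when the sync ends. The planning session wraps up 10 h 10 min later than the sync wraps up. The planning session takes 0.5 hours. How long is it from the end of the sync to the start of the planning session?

The planning session ends at 1:14 PM + 610 min = 11:24 PM.
The planning session starts at 11:24 PM − 30 min = 10:54 PM.
From 1:14 PM to 10:54 PM is 9 hours 40 minutes.

9 hours 40 minutes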